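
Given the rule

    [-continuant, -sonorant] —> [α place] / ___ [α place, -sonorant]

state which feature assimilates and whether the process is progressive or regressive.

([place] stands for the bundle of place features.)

regressive place assimilation

The rule copies the place features (abbreviated [place]) from the environment onto the target, so the assimilating feature is place.
The conditioning segment sits to the right of the focus bar, meaning the trigger follows the segment that changes — regressive assimilation.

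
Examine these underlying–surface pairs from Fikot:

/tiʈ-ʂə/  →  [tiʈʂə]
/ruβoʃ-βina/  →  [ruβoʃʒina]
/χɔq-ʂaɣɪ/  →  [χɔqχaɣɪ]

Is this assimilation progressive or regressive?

progressive

Underlying /β/ is realised as [ʒ] next to /ʃ/; /ʃ/ itself does not change.
/β/ is bilabial while /ʃ/ is postalveolar; the output [ʒ] is postalveolar, matching the trigger — so the feature that spreads is place.
The other alternating form patterns the same way: /ʂ/ → [χ] after /q/ (retroflex → uvular, matching uvular) — only place changes, and always toward the preceding segment.
Nothing changes in [tiʈʂə]: there the adjacent consonants already agree in place (/ʂ/ and /ʈ/ are both retroflex), so this form is consistent with the same rule.
The trigger is the preceding segment, so the direction is progressive (perseverative).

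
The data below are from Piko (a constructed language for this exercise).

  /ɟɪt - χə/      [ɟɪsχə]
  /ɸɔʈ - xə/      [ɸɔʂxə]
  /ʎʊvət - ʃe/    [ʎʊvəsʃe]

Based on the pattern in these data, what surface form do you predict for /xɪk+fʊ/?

[xɪxfʊ]

The data show regressive manner assimilation: /t/ → [s] before /χ/; /ʈ/ → [ʂ] before /x/; /t/ → [s] before /ʃ/. In each pair only manner changes, matching the following consonant, while place and voice stay constant.
/k/ is a voiceless velar stop. The following trigger /f/ is a fricative, so /k/ must become a fricative as well.
Changing only its manner to fricative gives [x] — the voiceless velar fricative.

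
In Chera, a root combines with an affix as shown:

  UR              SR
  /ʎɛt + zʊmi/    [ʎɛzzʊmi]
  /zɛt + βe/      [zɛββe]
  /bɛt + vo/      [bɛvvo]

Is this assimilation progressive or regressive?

regressive

Comparing underlying and surface forms, /t/ → [z] is the alternation; the neighbouring /z/ is constant.
The output [z] is identical to the trigger /z/ — every feature (place, manner, voicing) has been copied — so this is total assimilation.
The other forms behave the same way: /t/ → [β] before /β/; /t/ → [v] before /v/ — in each case the output is a copy of the following consonant.
The trigger is the following segment, so the direction is regressive (anticipatory).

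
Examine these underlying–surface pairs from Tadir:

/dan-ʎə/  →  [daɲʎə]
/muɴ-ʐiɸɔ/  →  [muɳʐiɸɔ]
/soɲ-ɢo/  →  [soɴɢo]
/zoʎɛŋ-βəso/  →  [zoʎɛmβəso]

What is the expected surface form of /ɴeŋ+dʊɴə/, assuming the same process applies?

The data show regressive place assimilation: /n/ → [ɲ] before /ʎ/; /ɴ/ → [ɳ] before /ʐ/; /ɲ/ → [ɴ] before /ɢ/; /ŋ/ → [m] before /β/. In each pair only place changes, matching the following consonant, while manner and voice stay constant.
/ŋ/ is a voiced velar nasal. The following trigger /d/ is alveolar, so /ŋ/ must become alveolar as well.
The voiced alveolar nasal is [n], so /ŋ/ → [n].

[ɴendʊɴə]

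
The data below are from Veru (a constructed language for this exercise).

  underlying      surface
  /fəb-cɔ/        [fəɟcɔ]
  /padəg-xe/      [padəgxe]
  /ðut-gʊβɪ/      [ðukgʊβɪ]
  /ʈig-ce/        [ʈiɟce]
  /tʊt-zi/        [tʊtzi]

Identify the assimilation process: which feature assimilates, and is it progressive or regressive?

Comparing underlying and surface forms, /b/ → [ɟ] is the alternation; the neighbouring /c/ is constant.
The change bilabial → palatal matches the place of the following /c/, identifying this as place assimilation.
Manner and voice are unchanged, so the assimilation is partial, not total.
Checking the remaining alternations: /t/ → [k] before /g/ (alveolar → velar, matching velar); /g/ → [ɟ] before /c/ (velar → palatal, matching palatal) — only place changes, and always toward the following segment.
Nothing changes in [padəgxe], [tʊtzi]: there the adjacent consonants already agree in place (/g/ and /x/ are both velar; /t/ and /z/ are both alveolar), so these forms are consistent with the same rule.
The trigger is the following segment, so the direction is regressive (anticipatory).

regressive place assimilation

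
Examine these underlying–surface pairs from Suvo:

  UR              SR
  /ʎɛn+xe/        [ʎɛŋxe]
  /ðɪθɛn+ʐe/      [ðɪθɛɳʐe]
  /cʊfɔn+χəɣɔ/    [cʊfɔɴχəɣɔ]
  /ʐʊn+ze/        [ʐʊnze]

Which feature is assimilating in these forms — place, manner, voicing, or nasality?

Comparing underlying and surface forms, /n/ → [ŋ] is the alternation; the neighbouring /x/ is constant.
/n/ is alveolar while /x/ is velar; the output [ŋ] is velar, matching the trigger — so the feature that spreads is place.
Checking the remaining alternations: /n/ → [ɳ] before /ʐ/ (alveolar → retroflex, matching retroflex); /n/ → [ɴ] before /χ/ (alveolar → uvular, matching uvular) — only place changes, and always toward the following segment.
No alternation appears in [ʐʊnze]: there the adjacent consonants already agree in place (/n/ and /z/ are both alveolar), so this form is consistent with the same rule.

place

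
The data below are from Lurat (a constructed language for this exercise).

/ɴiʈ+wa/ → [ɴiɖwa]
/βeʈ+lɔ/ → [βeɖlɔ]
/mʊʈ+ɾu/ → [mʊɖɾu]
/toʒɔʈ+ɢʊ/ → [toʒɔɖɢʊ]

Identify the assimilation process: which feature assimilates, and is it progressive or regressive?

Comparing underlying and surface forms, /ʈ/ → [ɖ] is the alternation; the neighbouring /w/ is constant.
/ʈ/ is voiceless while /w/ is voiced; the output [ɖ] is voiced, matching the trigger — so the feature that spreads is voicing.
Place and manner are unchanged, so the assimilation is partial, not total.
Checking the remaining alternations: /ʈ/ → [ɖ] before /l/ (voiceless → voiced, matching voiced); /ʈ/ → [ɖ] before /ɾ/ (voiceless → voiced, matching voiced); /ʈ/ → [ɖ] before /ɢ/ (voiceless → voiced, matching voiced) — only voicing changes, and always toward the following segment.
The trigger is the following segment, so the direction is regressive (anticipatory).

regressive voicing assimilation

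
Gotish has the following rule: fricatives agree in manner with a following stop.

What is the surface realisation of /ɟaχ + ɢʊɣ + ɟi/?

/χ/ is a voiceless uvular fricative. The following trigger /ɢ/ is a stop, so /χ/ must become a stop as well.
Changing only its manner to stop gives [q] — the voiceless uvular stop.
The same rule applies at the second boundary: /ɣ/ → [g] next to /ɟ/.

[ɟaqɢʊgɟi]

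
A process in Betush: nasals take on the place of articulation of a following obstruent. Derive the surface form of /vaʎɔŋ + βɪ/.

The rule targets /ŋ/ (voiced velar nasal), which sits before the trigger /β/ (bilabial).
A voiced bilabial nasal is [m], so the surface segment is [m].

[vaʎɔmβɪ]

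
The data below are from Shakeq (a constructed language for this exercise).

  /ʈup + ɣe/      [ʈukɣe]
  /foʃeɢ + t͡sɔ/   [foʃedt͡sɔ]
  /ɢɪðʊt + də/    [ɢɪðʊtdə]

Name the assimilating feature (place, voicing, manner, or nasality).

Comparing underlying and surface forms, /p/ → [k] is the alternation; the neighbouring /ɣ/ is constant.
The change bilabial → velar matches the place of the following /ɣ/, identifying this as place assimilation.
The same holds elsewhere in the data: /ɢ/ → [d] before /t͡s/ (uvular → alveolar, matching alveolar) — only place changes, and always toward the following segment.
Nothing changes in [ɢɪðʊtdə]: there the adjacent consonants already agree in place (/t/ and /d/ are both alveolar), so this form is consistent with the same rule.

place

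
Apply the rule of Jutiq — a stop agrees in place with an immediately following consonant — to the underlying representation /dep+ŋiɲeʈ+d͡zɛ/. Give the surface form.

The rule targets /p/ (voiceless bilabial stop), which sits before the trigger /ŋ/ (velar).
The voiceless velar stop is [k], so /p/ → [k].
The same rule applies at the second boundary: /ʈ/ → [t] next to /d͡z/.

[dekŋiɲetd͡zɛ]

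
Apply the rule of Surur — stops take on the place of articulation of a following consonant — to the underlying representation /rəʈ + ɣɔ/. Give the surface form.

The rule targets /ʈ/ (voiceless retroflex stop), which sits before the trigger /ɣ/ (velar).
Changing only its place to velar gives [k] — the voiceless velar stop.

[rəkɣɔ]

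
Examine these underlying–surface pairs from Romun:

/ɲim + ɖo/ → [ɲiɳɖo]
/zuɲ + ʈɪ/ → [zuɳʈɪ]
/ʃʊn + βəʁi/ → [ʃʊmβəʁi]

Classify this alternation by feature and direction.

The segment that alternates is /m/, which surfaces as [ɳ] when adjacent to /ɖ/.
/m/ is bilabial while /ɖ/ is retroflex; the output [ɳ] is retroflex, matching the trigger — so the feature that spreads is place.
Manner and voice are unchanged, so the assimilation is partial, not total.
The same holds elsewhere in the data: /ɲ/ → [ɳ] before /ʈ/ (palatal → retroflex, matching retroflex); /n/ → [m] before /β/ (alveolar → bilabial, matching bilabial) — only place changes, and always toward the following segment.
The trigger is the following segment, so the direction is regressive (anticipatory).

regressive place assimilation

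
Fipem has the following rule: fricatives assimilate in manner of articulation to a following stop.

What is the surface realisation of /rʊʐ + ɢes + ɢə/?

[rʊɖɢetɢə]

/ʐ/ is a voiced retroflex fricative. The following trigger /ɢ/ is a stop, so /ʐ/ must become a stop as well.
A voiced retroflex stop is [ɖ], so the surface segment is [ɖ].
At the second juncture, /s/ likewise becomes [t] adjacent to /ɢ/.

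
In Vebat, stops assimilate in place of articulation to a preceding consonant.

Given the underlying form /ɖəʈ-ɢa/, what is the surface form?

The rule targets /ɢ/ (voiced uvular stop), which sits after the trigger /ʈ/ (retroflex).
A voiced retroflex stop is [ɖ], so the surface segment is [ɖ].

[ɖəʈɖa]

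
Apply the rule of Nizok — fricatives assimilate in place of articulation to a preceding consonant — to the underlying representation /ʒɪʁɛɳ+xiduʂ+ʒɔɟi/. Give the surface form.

The rule targets /x/ (voiceless velar fricative), which sits after the trigger /ɳ/ (retroflex).
The voiceless retroflex fricative is [ʂ], so /x/ → [ʂ].
The same rule applies at the second boundary: /ʒ/ → [ʐ] next to /ʂ/.

[ʒɪʁɛɳʂiduʂʐɔɟi]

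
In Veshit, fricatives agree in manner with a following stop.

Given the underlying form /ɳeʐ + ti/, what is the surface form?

/ʐ/ is a voiced retroflex fricative. The following trigger /t/ is a stop, so /ʐ/ must become a stop as well.
Changing only its manner to stop gives [ɖ] — the voiced retroflex stop.

[ɳeɖti]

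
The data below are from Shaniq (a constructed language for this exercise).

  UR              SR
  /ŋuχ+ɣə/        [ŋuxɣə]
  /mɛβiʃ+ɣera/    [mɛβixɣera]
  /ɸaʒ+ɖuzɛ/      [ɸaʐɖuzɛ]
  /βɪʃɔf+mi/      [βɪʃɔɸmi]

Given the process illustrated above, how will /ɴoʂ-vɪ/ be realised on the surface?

[ɴofvɪ]

The data show regressive place assimilation: /χ/ → [x] before /ɣ/; /ʃ/ → [x] before /ɣ/; /ʒ/ → [ʐ] before /ɖ/; /f/ → [ɸ] before /m/. In each pair only place changes, matching the following consonant, while manner and voice stay constant.
The rule targets /ʂ/ (voiceless retroflex fricative), which sits before the trigger /v/ (labiodental).
Changing only its place to labiodental gives [f] — the voiceless labiodental fricative.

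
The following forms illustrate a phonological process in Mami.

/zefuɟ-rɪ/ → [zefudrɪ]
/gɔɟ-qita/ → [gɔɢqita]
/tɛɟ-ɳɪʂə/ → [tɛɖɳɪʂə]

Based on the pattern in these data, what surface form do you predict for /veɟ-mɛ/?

The data show regressive place assimilation: /ɟ/ → [d] before /r/; /ɟ/ → [ɢ] before /q/; /ɟ/ → [ɖ] before /ɳ/. In each pair only place changes, matching the following consonant, while manner and voice stay constant.
/ɟ/ is a voiced palatal stop. The following trigger /m/ is bilabial, so /ɟ/ must become bilabial as well.
Changing only its place to bilabial gives [b] — the voiced bilabial stop.

[vebmɛ]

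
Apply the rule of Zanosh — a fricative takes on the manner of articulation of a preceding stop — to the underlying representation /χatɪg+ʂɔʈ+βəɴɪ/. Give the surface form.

[χatɪgʈɔʈbəɴɪ]

The rule targets /ʂ/ (voiceless retroflex fricative), which sits after the trigger /g/ (stop).
A voiceless retroflex stop is [ʈ], so the surface segment is [ʈ].
At the second juncture, /β/ likewise becomes [b] adjacent to /ʈ/.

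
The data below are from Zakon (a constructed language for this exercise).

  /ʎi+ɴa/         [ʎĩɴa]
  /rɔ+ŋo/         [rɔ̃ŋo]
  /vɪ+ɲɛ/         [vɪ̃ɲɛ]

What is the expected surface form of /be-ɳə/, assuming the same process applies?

The data show regressive nasality assimilation (vowel nasalisation): /i/ → [ĩ] before /ɴ/; /ɔ/ → [ɔ̃] before /ŋ/; /ɪ/ → [ɪ̃] before /ɲ/ — a vowel is nasalised by an immediately following nasal consonant.
The vowel /e/ is adjacent to the following nasal /ɳ/, so it acquires [+nasal] and surfaces as [ẽ].

[bẽɳə]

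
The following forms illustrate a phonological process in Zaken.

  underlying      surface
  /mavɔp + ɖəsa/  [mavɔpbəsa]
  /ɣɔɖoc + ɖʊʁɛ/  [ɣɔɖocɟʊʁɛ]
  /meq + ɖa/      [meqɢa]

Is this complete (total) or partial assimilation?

partial assimilation

The segment that alternates is /ɖ/, which surfaces as [b] when adjacent to /p/.
The change retroflex → bilabial matches the place of the preceding /p/, identifying this as place assimilation.
Manner and voice are unchanged, so the assimilation is partial, not total.
The same holds elsewhere in the data: /ɖ/ → [ɟ] after /c/ (retroflex → palatal, matching palatal); /ɖ/ → [ɢ] after /q/ (retroflex → uvular, matching uvular) — only place changes, and always toward the preceding segment.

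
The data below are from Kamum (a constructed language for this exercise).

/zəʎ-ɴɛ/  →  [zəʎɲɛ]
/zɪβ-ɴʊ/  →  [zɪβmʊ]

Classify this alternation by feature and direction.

progressive place assimilation

Comparing underlying and surface forms, /ɴ/ → [ɲ] is the alternation; the neighbouring /ʎ/ is constant.
The change uvular → palatal matches the place of the preceding /ʎ/, identifying this as place assimilation.
Manner and voice are unchanged, so the assimilation is partial, not total.
The same holds elsewhere in the data: /ɴ/ → [m] after /β/ (uvular → bilabial, matching bilabial) — only place changes, and always toward the preceding segment.
The trigger is the preceding segment, so the direction is progressive (perseverative).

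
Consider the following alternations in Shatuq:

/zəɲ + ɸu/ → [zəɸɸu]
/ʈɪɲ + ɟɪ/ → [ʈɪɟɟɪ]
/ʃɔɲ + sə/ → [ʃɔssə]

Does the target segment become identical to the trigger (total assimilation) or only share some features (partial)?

Underlying /ɲ/ is realised as [ɸ] next to /ɸ/; /ɸ/ itself does not change.
The output [ɸ] is identical to the trigger /ɸ/ — every feature (place, manner, voicing) has been copied — so this is total assimilation.
The remaining alternations confirm this: /ɲ/ → [ɟ] before /ɟ/; /ɲ/ → [s] before /s/ — in each case the output is a copy of the following consonant.

total assimilation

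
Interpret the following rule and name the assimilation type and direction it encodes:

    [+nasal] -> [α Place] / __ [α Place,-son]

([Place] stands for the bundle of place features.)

The rule copies the place features (abbreviated [Place]) from the environment onto the target, so the assimilating feature is place.
The conditioning segment sits to the right of the focus bar, meaning the trigger follows the segment that changes — regressive assimilation.

regressive place assimilation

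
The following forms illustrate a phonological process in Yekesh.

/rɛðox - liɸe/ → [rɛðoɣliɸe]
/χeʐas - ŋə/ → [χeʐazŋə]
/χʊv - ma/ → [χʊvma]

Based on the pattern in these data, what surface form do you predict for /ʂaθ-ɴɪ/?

[ʂaðɴɪ]

The data show regressive voicing assimilation: /x/ → [ɣ] before /l/; /s/ → [z] before /ŋ/. In each pair only voicing changes, matching the following consonant, while place and manner stay constant.
Nothing changes in [χʊvma]: there the adjacent consonants already agree in voicing (/v/ and /m/ are both voiced), so this form is consistent with the same rule.
/θ/ is a voiceless dental fricative. The following trigger /ɴ/ is voiced, so /θ/ must become voiced as well.
A voiced dental fricative is [ð], so the surface segment is [ð].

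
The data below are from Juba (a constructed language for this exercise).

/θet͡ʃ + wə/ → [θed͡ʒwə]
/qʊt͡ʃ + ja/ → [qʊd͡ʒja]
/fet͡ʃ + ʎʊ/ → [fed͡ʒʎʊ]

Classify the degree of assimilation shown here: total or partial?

partial assimilation

The segment that alternates is /t͡ʃ/, which surfaces as [d͡ʒ] when adjacent to /w/.
The change voiceless → voiced matches the voicing of the following /w/, identifying this as voicing assimilation.
Place and manner are unchanged, so the assimilation is partial, not total.
Checking the remaining alternations: /t͡ʃ/ → [d͡ʒ] before /j/ (voiceless → voiced, matching voiced); /t͡ʃ/ → [d͡ʒ] before /ʎ/ (voiceless → voiced, matching voiced) — only voicing changes, and always toward the following segment.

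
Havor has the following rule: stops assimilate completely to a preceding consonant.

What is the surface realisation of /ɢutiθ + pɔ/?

[ɢutiθθɔ]

/p/ is the segment targeted by the rule; it sits immediately after /θ/, so it assimilates completely and surfaces as [θ].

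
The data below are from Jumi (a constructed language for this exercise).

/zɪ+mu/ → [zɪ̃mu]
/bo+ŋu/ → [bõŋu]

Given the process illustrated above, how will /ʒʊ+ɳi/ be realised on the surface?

The data show regressive nasality assimilation (vowel nasalisation): /ɪ/ → [ɪ̃] before /m/; /o/ → [õ] before /ŋ/ — a vowel is nasalised by an immediately following nasal consonant.
/ʊ/ sits next to the nasal /ɳ/ and is therefore nasalised to [ʊ̃].

[ʒʊ̃ɳi]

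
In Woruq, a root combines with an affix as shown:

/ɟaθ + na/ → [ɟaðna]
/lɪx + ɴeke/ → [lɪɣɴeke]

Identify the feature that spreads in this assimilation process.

voicing

Comparing underlying and surface forms, /θ/ → [ð] is the alternation; the neighbouring /n/ is constant.
/θ/ is voiceless while /n/ is voiced; the output [ð] is voiced, matching the trigger — so the feature that spreads is voicing.
Checking the remaining alternation: /x/ → [ɣ] before /ɴ/ (voiceless → voiced, matching voiced) — only voicing changes, and always toward the following segment.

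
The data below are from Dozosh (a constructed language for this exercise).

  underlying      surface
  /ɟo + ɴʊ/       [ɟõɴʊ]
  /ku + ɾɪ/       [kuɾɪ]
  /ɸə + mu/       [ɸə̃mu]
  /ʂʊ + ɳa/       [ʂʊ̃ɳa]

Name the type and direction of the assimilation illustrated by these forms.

regressive nasality assimilation (vowel nasalisation)

The vowel /o/ surfaces as nasalised [õ] next to the following nasal /ɴ/ — it has acquired the [+nasal] feature of its neighbour.
The other forms show the same pattern: /ə/ → [ə̃] before /m/; /ʊ/ → [ʊ̃] before /ɳ/ — each time a vowel is nasalised next to a following nasal.
No change occurs in [kuɾɪ] because the vowel at the boundary is adjacent to an oral consonant, not a nasal (/u/ next to /ɾ/).
Because the conditioning nasal is to the right of the vowel that changes, the process is regressive (anticipatory).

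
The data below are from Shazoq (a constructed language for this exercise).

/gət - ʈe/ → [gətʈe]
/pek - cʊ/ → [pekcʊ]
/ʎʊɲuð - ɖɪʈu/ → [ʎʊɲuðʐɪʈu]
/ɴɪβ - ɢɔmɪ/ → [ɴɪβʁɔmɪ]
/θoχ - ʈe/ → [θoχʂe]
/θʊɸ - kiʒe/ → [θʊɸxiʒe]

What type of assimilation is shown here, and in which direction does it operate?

The segment that alternates is /ɖ/, which surfaces as [ʐ] when adjacent to /ð/.
/ɖ/ is a stop while /ð/ is a fricative; the output [ʐ] is a fricative, matching the trigger — so the feature that spreads is manner.
Place and voice are unchanged, so the assimilation is partial, not total.
The same holds elsewhere in the data: /ɢ/ → [ʁ] after /β/ (stop → fricative, matching a fricative); /ʈ/ → [ʂ] after /χ/ (stop → fricative, matching a fricative); /k/ → [x] after /ɸ/ (stop → fricative, matching a fricative) — only manner changes, and always toward the preceding segment.
No alternation appears in [gətʈe], [pekcʊ]: there the adjacent consonants already agree in manner (/ʈ/ and /t/ are both stops; /c/ and /k/ are both stops), so these forms are consistent with the same rule.
The trigger is the preceding segment, so the direction is progressive (perseverative).

progressive manner assimilation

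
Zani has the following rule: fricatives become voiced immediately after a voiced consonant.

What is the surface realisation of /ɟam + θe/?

[ɟamðe]

The rule targets /θ/ (voiceless dental fricative), which sits after the trigger /m/ (voiced).
Changing only its voicing to voiced gives [ð] — the voiced dental fricative.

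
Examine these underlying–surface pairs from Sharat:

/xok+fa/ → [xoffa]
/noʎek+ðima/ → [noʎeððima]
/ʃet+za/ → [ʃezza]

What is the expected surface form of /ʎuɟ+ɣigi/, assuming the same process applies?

The data show regressive total assimilation (/k/ → [f] before /f/; /k/ → [ð] before /ð/; /t/ → [z] before /z/): in every case the target segment becomes identical to its following neighbour, copying more than a single feature.
/ɟ/ is the segment targeted by the rule; it sits immediately before /ɣ/, so it assimilates completely and surfaces as [ɣ].

[ʎuɣɣigi]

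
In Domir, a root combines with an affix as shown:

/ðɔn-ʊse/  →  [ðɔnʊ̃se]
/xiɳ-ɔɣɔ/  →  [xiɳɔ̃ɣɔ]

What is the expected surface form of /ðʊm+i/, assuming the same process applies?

[ðʊmĩ]

The data show progressive nasality assimilation (vowel nasalisation): /ʊ/ → [ʊ̃] after /n/; /ɔ/ → [ɔ̃] after /ɳ/ — a vowel is nasalised by an immediately preceding nasal consonant.
The vowel /i/ is adjacent to the preceding nasal /m/, so it acquires [+nasal] and surfaces as [ĩ].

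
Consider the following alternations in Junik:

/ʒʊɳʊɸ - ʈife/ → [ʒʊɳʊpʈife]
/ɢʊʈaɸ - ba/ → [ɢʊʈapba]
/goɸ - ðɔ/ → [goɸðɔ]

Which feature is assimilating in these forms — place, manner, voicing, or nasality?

manner

Comparing underlying and surface forms, /ɸ/ → [p] is the alternation; the neighbouring /ʈ/ is constant.
/ɸ/ is a fricative while /ʈ/ is a stop; the output [p] is a stop, matching the trigger — so the feature that spreads is manner.
The same holds elsewhere in the data: /ɸ/ → [p] before /b/ (fricative → stop, matching a stop) — only manner changes, and always toward the following segment.
Nothing changes in [goɸðɔ]: there the adjacent consonants already agree in manner (/ɸ/ and /ð/ are both fricatives), so this form is consistent with the same rule.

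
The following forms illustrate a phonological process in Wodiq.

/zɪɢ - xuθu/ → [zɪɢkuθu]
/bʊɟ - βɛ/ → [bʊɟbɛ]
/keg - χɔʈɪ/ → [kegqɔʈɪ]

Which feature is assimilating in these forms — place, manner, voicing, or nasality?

Underlying /x/ is realised as [k] next to /ɢ/; /ɢ/ itself does not change.
/x/ is a fricative while /ɢ/ is a stop; the output [k] is a stop, matching the trigger — so the feature that spreads is manner.
The same holds elsewhere in the data: /β/ → [b] after /ɟ/ (fricative → stop, matching a stop); /χ/ → [q] after /g/ (fricative → stop, matching a stop) — only manner changes, and always toward the preceding segment.

manner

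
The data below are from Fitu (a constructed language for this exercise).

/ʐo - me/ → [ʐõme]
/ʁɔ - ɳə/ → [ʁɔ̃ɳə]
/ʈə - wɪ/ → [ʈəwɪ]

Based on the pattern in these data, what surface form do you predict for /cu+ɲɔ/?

[cũɲɔ]

The data show regressive nasality assimilation (vowel nasalisation): /o/ → [õ] before /m/; /ɔ/ → [ɔ̃] before /ɳ/ — a vowel is nasalised by an immediately following nasal consonant.
No change occurs in [ʈəwɪ] because the vowel at the boundary is adjacent to an oral consonant, not a nasal (/ə/ next to /w/).
The vowel /u/ is adjacent to the following nasal /ɲ/, so it acquires [+nasal] and surfaces as [ũ].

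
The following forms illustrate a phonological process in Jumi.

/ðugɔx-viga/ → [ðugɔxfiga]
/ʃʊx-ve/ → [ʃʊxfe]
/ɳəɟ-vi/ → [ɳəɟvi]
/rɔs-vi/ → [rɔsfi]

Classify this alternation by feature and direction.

The segment that alternates is /v/, which surfaces as [f] when adjacent to /x/.
The change voiced → voiceless matches the voicing of the preceding /x/, identifying this as voicing assimilation.
Place and manner are unchanged, so the assimilation is partial, not total.
The same holds elsewhere in the data: /v/ → [f] after /s/ (voiced → voiceless, matching voiceless) — only voicing changes, and always toward the preceding segment.
Nothing changes in [ɳəɟvi]: there the adjacent consonants already agree in voicing (/v/ and /ɟ/ are both voiced), so this form is consistent with the same rule.
The trigger is the preceding segment, so the direction is progressive (perseverative).

progressive voicing assimilation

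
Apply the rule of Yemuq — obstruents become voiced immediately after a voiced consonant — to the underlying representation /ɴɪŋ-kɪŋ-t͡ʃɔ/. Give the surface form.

[ɴɪŋgɪŋd͡ʒɔ]

The rule targets /k/ (voiceless velar stop), which sits after the trigger /ŋ/ (voiced).
A voiced velar stop is [g], so the surface segment is [g].
The same rule applies at the second boundary: /t͡ʃ/ → [d͡ʒ] next to /ŋ/.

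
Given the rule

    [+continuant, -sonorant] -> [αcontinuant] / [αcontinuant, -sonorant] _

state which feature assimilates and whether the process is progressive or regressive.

progressive manner assimilation

The rule copies [continuant] (continuancy) from the environment onto the target fricatives; since [±continuant] encodes the stop/fricative manner contrast, the assimilating dimension is manner.
Since the environment is written before the underscore, the trigger precedes the target; the direction is progressive.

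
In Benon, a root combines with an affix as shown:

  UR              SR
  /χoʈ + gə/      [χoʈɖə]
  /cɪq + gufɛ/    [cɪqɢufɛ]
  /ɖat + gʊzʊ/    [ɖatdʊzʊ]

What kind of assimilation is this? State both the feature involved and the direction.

progressive place assimilation

Comparing underlying and surface forms, /g/ → [ɖ] is the alternation; the neighbouring /ʈ/ is constant.
/g/ is velar while /ʈ/ is retroflex; the output [ɖ] is retroflex, matching the trigger — so the feature that spreads is place.
Manner and voice are unchanged, so the assimilation is partial, not total.
The other alternating forms pattern the same way: /g/ → [ɢ] after /q/ (velar → uvular, matching uvular); /g/ → [d] after /t/ (velar → alveolar, matching alveolar) — only place changes, and always toward the preceding segment.
The trigger is the preceding segment, so the direction is progressive (perseverative).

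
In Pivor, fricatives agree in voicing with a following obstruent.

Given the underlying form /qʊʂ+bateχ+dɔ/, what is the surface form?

The rule targets /ʂ/ (voiceless retroflex fricative), which sits before the trigger /b/ (voiced).
The voiced retroflex fricative is [ʐ], so /ʂ/ → [ʐ].
The same rule applies at the second boundary: /χ/ → [ʁ] next to /d/.

[qʊʐbateʁdɔ]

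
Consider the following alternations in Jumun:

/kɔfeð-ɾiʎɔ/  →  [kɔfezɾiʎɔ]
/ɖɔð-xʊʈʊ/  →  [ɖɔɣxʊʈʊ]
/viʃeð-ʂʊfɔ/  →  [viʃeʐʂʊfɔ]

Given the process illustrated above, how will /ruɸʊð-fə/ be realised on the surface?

The data show regressive place assimilation: /ð/ → [z] before /ɾ/; /ð/ → [ɣ] before /x/; /ð/ → [ʐ] before /ʂ/. In each pair only place changes, matching the following consonant, while manner and voice stay constant.
The rule targets /ð/ (voiced dental fricative), which sits before the trigger /f/ (labiodental).
Changing only its place to labiodental gives [v] — the voiced labiodental fricative.

[ruɸʊvfə]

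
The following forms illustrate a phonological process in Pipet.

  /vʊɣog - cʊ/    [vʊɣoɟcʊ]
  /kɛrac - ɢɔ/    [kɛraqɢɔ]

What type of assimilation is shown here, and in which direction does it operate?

regressive place assimilation

The segment that alternates is /g/, which surfaces as [ɟ] when adjacent to /c/.
/g/ is velar while /c/ is palatal; the output [ɟ] is palatal, matching the trigger — so the feature that spreads is place.
Manner and voice are unchanged, so the assimilation is partial, not total.
The other alternating form patterns the same way: /c/ → [q] before /ɢ/ (palatal → uvular, matching uvular) — only place changes, and always toward the following segment.
The trigger is the following segment, so the direction is regressive (anticipatory).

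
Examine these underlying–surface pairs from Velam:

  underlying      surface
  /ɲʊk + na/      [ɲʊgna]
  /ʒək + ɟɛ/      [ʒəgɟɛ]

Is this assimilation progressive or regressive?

Underlying /k/ is realised as [g] next to /n/; /n/ itself does not change.
The change voiceless → voiced matches the voicing of the following /n/, identifying this as voicing assimilation.
Checking the remaining alternation: /k/ → [g] before /ɟ/ (voiceless → voiced, matching voiced) — only voicing changes, and always toward the following segment.
The trigger is the following segment, so the direction is regressive (anticipatory).

regressive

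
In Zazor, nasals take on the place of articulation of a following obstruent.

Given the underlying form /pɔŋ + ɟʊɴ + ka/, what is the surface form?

[pɔɲɟʊŋka]

The rule targets /ŋ/ (voiced velar nasal), which sits before the trigger /ɟ/ (palatal).
A voiced palatal nasal is [ɲ], so the surface segment is [ɲ].
At the second juncture, /ɴ/ likewise becomes [ŋ] adjacent to /k/.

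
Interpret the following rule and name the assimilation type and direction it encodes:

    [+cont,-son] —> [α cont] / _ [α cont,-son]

The shared variable α links the value of [cont] on the target to that of the neighbouring obstruent. [cont] distinguishes stops from fricatives — a manner-of-articulation feature — so this is manner assimilation.
The conditioning segment sits to the right of the focus bar, meaning the trigger follows the segment that changes — regressive assimilation.

regressive manner assimilation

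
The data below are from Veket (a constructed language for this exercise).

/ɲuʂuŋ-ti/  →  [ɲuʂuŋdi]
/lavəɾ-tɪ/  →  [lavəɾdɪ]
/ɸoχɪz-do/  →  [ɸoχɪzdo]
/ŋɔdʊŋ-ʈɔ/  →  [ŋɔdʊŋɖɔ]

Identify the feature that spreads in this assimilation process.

Comparing underlying and surface forms, /t/ → [d] is the alternation; the neighbouring /ŋ/ is constant.
The change voiceless → voiced matches the voicing of the preceding /ŋ/, identifying this as voicing assimilation.
The same holds elsewhere in the data: /t/ → [d] after /ɾ/ (voiceless → voiced, matching voiced); /ʈ/ → [ɖ] after /ŋ/ (voiceless → voiced, matching voiced) — only voicing changes, and always toward the preceding segment.
Nothing changes in [ɸoχɪzdo]: there the adjacent consonants already agree in voicing (/d/ and /z/ are both voiced), so this form is consistent with the same rule.

voicing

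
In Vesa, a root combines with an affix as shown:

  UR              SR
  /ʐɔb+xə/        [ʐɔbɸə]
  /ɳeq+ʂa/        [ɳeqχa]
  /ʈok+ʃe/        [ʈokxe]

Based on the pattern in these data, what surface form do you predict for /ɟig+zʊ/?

The data show progressive place assimilation: /x/ → [ɸ] after /b/; /ʂ/ → [χ] after /q/; /ʃ/ → [x] after /k/. In each pair only place changes, matching the preceding consonant, while manner and voice stay constant.
/z/ is a voiced alveolar fricative. The preceding trigger /g/ is velar, so /z/ must become velar as well.
A voiced velar fricative is [ɣ], so the surface segment is [ɣ].

[ɟigɣʊ]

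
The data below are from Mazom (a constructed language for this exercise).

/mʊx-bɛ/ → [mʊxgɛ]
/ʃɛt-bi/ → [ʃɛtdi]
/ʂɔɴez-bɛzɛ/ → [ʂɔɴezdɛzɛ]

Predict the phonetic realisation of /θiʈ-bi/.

The data show progressive place assimilation: /b/ → [g] after /x/; /b/ → [d] after /t/; /b/ → [d] after /z/. In each pair only place changes, matching the preceding consonant, while manner and voice stay constant.
/b/ is a voiced bilabial stop. The preceding trigger /ʈ/ is retroflex, so /b/ must become retroflex as well.
A voiced retroflex stop is [ɖ], so the surface segment is [ɖ].

[θiʈɖi]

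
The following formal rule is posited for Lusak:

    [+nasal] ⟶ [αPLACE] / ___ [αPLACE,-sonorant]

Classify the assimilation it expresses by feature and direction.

regressive place assimilation

The rule copies the place features (abbreviated [PLACE]) from the environment onto the target, so the assimilating feature is place.
The conditioning segment sits to the right of the focus bar, meaning the trigger follows the segment that changes — regressive assimilation.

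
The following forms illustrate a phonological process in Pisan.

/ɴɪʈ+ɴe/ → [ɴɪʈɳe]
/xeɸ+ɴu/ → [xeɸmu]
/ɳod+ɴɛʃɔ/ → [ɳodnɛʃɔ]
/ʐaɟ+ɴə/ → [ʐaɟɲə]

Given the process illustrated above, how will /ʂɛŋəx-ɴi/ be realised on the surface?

[ʂɛŋəxŋi]

The data show progressive place assimilation: /ɴ/ → [ɳ] after /ʈ/; /ɴ/ → [m] after /ɸ/; /ɴ/ → [n] after /d/; /ɴ/ → [ɲ] after /ɟ/. In each pair only place changes, matching the preceding consonant, while manner and voice stay constant.
/ɴ/ is a voiced uvular nasal. The preceding trigger /x/ is velar, so /ɴ/ must become velar as well.
A voiced velar nasal is [ŋ], so the surface segment is [ŋ].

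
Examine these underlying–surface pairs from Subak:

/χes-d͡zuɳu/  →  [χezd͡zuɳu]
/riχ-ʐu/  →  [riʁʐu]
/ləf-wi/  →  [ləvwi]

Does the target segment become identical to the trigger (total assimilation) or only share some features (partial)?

Comparing underlying and surface forms, /s/ → [z] is the alternation; the neighbouring /d͡z/ is constant.
The change voiceless → voiced matches the voicing of the following /d͡z/, identifying this as voicing assimilation.
Place and manner are unchanged, so the assimilation is partial, not total.
Checking the remaining alternations: /χ/ → [ʁ] before /ʐ/ (voiceless → voiced, matching voiced); /f/ → [v] before /w/ (voiceless → voiced, matching voiced) — only voicing changes, and always toward the following segment.

partial assimilation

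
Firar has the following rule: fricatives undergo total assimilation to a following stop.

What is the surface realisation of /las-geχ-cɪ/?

/s/ is the segment targeted by the rule; it sits immediately before /g/, so it assimilates completely and surfaces as [g].
The same rule applies at the second boundary: /χ/ → [c] next to /c/.

[laggeccɪ]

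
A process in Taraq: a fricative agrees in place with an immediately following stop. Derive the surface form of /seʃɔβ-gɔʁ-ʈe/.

[seʃɔɣgɔʐʈe]

/β/ is a voiced bilabial fricative. The following trigger /g/ is velar, so /β/ must become velar as well.
A voiced velar fricative is [ɣ], so the surface segment is [ɣ].
At the second juncture, /ʁ/ likewise becomes [ʐ] adjacent to /ʈ/.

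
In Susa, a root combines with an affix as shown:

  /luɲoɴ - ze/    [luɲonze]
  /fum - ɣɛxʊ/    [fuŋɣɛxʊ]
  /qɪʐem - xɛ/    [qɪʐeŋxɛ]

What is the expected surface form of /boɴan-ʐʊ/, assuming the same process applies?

[boɴaɳʐʊ]

The data show regressive place assimilation: /ɴ/ → [n] before /z/; /m/ → [ŋ] before /ɣ/; /m/ → [ŋ] before /x/. In each pair only place changes, matching the following consonant, while manner and voice stay constant.
The rule targets /n/ (voiced alveolar nasal), which sits before the trigger /ʐ/ (retroflex).
A voiced retroflex nasal is [ɳ], so the surface segment is [ɳ].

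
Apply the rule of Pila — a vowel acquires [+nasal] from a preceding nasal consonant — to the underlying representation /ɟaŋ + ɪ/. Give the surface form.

The vowel /ɪ/ is adjacent to the preceding nasal /ŋ/, so it acquires [+nasal] and surfaces as [ɪ̃].

[ɟaŋɪ̃]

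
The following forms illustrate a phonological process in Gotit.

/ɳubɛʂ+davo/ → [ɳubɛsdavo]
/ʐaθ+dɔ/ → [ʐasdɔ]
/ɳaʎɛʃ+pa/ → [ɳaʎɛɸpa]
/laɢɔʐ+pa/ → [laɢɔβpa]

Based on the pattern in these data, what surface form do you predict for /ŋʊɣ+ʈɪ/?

The data show regressive place assimilation: /ʂ/ → [s] before /d/; /θ/ → [s] before /d/; /ʃ/ → [ɸ] before /p/; /ʐ/ → [β] before /p/. In each pair only place changes, matching the following consonant, while manner and voice stay constant.
/ɣ/ is a voiced velar fricative. The following trigger /ʈ/ is retroflex, so /ɣ/ must become retroflex as well.
The voiced retroflex fricative is [ʐ], so /ɣ/ → [ʐ].

[ŋʊʐʈɪ]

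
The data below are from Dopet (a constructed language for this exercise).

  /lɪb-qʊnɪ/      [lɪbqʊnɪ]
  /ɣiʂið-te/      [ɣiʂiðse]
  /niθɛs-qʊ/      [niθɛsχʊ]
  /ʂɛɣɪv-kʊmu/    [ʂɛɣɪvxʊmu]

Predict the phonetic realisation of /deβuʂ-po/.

The data show progressive manner assimilation: /t/ → [s] after /ð/; /q/ → [χ] after /s/; /k/ → [x] after /v/. In each pair only manner changes, matching the preceding consonant, while place and voice stay constant.
Nothing changes in [lɪbqʊnɪ]: there the adjacent consonants already agree in manner (/q/ and /b/ are both stops), so this form is consistent with the same rule.
The rule targets /p/ (voiceless bilabial stop), which sits after the trigger /ʂ/ (fricative).
The voiceless bilabial fricative is [ɸ], so /p/ → [ɸ].

[deβuʂɸo]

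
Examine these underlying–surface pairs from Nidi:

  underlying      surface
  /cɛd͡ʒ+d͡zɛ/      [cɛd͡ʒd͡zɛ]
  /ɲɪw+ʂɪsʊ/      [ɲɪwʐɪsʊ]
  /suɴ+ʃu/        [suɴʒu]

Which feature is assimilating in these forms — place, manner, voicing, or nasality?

voicing

Comparing underlying and surface forms, /ʂ/ → [ʐ] is the alternation; the neighbouring /w/ is constant.
/ʂ/ is voiceless while /w/ is voiced; the output [ʐ] is voiced, matching the trigger — so the feature that spreads is voicing.
The other alternating form patterns the same way: /ʃ/ → [ʒ] after /ɴ/ (voiceless → voiced, matching voiced) — only voicing changes, and always toward the preceding segment.
No alternation appears in [cɛd͡ʒd͡zɛ]: there the adjacent consonants already agree in voicing (/d͡z/ and /d͡ʒ/ are both voiced), so this form is consistent with the same rule.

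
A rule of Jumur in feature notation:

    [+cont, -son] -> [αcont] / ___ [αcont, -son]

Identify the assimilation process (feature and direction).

regressive manner assimilation

The rule copies [cont] (continuancy) from the environment onto the target fricatives; since [±cont] encodes the stop/fricative manner contrast, the assimilating dimension is manner.
Since the environment is written after the underscore, the trigger follows the target; the direction is regressive.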